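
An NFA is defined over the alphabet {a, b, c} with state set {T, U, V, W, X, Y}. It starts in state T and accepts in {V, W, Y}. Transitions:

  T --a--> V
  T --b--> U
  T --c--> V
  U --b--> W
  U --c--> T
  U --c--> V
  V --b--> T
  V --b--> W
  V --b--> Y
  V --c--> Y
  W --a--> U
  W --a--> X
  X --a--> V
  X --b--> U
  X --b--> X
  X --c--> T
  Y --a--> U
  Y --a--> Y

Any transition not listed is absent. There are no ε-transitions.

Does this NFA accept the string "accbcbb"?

No

Start in {T}.
Read 'a': {T} → {V}.
Read 'c': {V} → {Y}.
Read 'c': {Y} → ∅.
The set is empty and remains empty for the remaining 4 symbols.
The final set ∅ contains no accepting state.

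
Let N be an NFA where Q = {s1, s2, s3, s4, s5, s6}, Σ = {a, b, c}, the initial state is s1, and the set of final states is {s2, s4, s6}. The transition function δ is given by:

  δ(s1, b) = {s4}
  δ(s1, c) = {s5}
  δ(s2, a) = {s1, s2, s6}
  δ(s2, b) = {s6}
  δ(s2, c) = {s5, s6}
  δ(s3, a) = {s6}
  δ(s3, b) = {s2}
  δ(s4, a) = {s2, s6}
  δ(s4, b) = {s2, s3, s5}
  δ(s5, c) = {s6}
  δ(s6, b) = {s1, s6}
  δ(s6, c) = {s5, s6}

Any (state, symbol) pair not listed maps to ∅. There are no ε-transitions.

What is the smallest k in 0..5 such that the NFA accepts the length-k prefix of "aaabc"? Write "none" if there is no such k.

none

Start in {s1}.
Read 'a': s1→∅; now ∅.
The set is empty and remains empty for the remaining 4 symbols.
No reachable set along the way intersects F.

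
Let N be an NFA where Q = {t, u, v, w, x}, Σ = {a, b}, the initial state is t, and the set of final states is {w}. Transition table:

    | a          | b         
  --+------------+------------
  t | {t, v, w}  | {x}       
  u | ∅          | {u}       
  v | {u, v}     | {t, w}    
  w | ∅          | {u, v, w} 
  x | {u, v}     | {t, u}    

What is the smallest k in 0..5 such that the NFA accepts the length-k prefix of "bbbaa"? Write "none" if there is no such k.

none

Start in {t}.
Read 'b': {t} → {x}.
Read 'b': {x} → {t, u}.
Read 'b': {t, u} → {u, x}.
Read 'a': {u, x} → {u, v}.
Read 'a': {u, v} → {u, v}.
No reachable set along the way intersects F.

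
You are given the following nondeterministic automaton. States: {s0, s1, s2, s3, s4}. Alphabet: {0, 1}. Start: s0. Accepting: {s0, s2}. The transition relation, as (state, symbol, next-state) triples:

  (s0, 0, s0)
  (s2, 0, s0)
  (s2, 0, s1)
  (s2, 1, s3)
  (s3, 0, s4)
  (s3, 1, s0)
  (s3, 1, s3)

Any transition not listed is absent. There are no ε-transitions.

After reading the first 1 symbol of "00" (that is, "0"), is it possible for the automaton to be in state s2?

No

Start in {s0}.
Read '0': {s0} → {s0}.
State s2 is not in {s0}.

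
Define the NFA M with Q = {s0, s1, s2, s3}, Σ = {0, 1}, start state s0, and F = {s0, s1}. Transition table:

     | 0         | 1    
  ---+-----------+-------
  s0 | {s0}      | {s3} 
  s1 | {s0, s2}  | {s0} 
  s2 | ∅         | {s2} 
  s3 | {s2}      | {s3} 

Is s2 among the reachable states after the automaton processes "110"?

Yes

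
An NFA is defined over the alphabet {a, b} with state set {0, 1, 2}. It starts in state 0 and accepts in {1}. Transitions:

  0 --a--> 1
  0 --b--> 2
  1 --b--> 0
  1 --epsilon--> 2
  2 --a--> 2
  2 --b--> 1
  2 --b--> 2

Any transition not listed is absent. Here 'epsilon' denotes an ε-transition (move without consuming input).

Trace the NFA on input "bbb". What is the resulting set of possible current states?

{0, 1, 2}

Start in {0}.
Read 'b': 0→{2}; now {2}.
Read 'b': 2→{1, 2}; now {1, 2}.
Read 'b': 1→{0}, 2→{1, 2}; now {0, 1, 2}.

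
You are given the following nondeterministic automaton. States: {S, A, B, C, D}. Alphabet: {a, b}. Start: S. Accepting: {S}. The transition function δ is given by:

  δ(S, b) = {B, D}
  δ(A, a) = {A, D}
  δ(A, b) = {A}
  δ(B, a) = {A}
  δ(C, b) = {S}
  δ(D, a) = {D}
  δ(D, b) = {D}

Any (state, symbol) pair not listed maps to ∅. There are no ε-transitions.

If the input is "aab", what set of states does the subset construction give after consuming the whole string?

∅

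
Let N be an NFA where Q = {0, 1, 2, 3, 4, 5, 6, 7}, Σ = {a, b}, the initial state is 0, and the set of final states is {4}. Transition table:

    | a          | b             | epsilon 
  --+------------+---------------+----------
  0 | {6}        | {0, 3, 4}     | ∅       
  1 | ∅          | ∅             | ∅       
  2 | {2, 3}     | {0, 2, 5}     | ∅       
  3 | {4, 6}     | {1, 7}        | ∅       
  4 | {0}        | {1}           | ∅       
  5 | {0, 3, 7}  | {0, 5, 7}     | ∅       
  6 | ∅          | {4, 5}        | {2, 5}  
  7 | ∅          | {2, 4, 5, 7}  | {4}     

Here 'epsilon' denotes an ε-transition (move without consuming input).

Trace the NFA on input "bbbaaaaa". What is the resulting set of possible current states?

{0, 2, 3, 4, 5, 6, 7}

Start in {0}.
Read 'b': {0} → {0, 3, 4}.
Read 'b': {0, 3, 4} → {0, 1, 3, 4, 7}.
Read 'b': {0, 1, 3, 4, 7} → {0, 1, 2, 3, 4, 5, 7}.
Read 'a': {0, 1, 2, 3, 4, 5, 7} → {0, 2, 3, 4, 5, 6, 7}.
Read 'a': {0, 2, 3, 4, 5, 6, 7} → {0, 2, 3, 4, 5, 6, 7}.
Read 'a': {0, 2, 3, 4, 5, 6, 7} → {0, 2, 3, 4, 5, 6, 7}.
Read 'a': {0, 2, 3, 4, 5, 6, 7} → {0, 2, 3, 4, 5, 6, 7}.
Read 'a': {0, 2, 3, 4, 5, 6, 7} → {0, 2, 3, 4, 5, 6, 7}.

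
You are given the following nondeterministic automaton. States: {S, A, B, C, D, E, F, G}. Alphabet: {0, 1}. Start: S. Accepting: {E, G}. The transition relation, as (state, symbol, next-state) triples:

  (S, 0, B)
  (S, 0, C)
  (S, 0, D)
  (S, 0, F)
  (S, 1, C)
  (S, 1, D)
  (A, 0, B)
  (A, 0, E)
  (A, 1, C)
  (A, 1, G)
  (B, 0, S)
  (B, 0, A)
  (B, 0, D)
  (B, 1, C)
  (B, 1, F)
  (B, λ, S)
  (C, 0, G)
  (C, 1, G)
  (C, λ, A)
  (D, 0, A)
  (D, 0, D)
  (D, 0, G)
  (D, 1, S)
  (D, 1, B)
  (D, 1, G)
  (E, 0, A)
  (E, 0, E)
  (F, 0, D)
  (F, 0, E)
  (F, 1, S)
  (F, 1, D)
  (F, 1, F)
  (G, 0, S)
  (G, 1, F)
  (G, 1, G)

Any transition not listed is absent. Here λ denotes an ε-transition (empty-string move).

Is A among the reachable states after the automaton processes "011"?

Yes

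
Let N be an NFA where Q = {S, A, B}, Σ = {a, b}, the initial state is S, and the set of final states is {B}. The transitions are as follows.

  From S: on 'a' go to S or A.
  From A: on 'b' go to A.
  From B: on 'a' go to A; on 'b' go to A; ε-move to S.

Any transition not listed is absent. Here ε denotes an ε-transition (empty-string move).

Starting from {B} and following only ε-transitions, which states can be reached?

Begin with {B}.
ε-move B → S; add S.

{S, B}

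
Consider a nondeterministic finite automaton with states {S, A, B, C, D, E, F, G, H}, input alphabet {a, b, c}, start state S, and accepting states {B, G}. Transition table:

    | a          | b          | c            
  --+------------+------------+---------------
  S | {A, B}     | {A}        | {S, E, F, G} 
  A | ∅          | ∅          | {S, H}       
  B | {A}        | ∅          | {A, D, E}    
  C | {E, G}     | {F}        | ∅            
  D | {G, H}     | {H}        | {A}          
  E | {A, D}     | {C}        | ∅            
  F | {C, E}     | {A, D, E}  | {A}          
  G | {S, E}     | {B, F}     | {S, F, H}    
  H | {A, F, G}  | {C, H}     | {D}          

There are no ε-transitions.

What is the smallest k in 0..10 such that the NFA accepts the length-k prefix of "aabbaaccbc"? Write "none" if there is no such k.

Start in {S}.
Read 'a': {S} → {A, B}.
None of the earlier sets intersect F, but {A, B} does.

1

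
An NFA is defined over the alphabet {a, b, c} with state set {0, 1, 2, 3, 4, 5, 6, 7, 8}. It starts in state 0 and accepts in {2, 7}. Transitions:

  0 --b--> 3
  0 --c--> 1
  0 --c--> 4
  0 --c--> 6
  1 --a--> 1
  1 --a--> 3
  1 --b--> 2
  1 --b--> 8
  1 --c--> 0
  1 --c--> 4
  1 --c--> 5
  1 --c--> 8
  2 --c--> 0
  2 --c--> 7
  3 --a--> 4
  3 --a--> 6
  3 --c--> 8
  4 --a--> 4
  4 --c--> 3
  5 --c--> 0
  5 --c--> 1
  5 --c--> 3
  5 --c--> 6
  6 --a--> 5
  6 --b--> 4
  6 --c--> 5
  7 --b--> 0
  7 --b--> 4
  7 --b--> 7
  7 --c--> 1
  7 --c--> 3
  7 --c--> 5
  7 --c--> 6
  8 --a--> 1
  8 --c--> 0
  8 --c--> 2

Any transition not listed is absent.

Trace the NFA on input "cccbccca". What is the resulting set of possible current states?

{1, 3, 4, 5, 6}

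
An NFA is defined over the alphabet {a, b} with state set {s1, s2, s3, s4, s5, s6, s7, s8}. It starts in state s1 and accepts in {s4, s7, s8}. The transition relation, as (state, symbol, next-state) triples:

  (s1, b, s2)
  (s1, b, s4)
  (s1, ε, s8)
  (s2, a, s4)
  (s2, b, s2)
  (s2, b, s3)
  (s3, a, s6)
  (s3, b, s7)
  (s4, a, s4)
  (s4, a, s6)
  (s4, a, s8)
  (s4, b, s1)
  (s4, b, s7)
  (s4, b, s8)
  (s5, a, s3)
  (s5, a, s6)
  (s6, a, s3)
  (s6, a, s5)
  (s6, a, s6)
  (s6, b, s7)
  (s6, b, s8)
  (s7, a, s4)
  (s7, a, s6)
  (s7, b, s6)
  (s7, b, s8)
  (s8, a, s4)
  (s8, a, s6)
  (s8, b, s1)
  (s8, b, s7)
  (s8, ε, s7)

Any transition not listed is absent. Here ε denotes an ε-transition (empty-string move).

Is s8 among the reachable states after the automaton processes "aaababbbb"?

Yes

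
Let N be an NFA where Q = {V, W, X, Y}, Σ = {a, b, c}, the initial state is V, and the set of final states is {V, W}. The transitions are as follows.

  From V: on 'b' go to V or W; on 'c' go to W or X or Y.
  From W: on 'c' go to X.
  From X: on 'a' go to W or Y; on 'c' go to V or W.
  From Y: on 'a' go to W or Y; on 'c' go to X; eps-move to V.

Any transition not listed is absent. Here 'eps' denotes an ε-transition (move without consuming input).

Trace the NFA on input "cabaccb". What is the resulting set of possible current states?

Start in {V}.
Read 'c': V→{W, X, Y}; union {W, X, Y}; ε-closure = {V, W, X, Y}.
Read 'a': V→∅, W→∅, X→{W, Y}, Y→{W, Y}; union {W, Y}; ε-closure = {V, W, Y}.
Read 'b': V→{V, W}, W→∅, Y→∅; now {V, W}.
Read 'a': V→∅, W→∅; now ∅.
The set is empty and remains empty for the remaining 3 symbols.

∅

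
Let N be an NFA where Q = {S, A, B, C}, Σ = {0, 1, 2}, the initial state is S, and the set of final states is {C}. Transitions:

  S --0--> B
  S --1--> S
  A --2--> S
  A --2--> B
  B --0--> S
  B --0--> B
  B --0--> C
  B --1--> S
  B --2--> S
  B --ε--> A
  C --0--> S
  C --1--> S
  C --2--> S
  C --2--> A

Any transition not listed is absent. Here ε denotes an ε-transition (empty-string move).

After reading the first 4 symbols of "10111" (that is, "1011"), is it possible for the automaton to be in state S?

Yes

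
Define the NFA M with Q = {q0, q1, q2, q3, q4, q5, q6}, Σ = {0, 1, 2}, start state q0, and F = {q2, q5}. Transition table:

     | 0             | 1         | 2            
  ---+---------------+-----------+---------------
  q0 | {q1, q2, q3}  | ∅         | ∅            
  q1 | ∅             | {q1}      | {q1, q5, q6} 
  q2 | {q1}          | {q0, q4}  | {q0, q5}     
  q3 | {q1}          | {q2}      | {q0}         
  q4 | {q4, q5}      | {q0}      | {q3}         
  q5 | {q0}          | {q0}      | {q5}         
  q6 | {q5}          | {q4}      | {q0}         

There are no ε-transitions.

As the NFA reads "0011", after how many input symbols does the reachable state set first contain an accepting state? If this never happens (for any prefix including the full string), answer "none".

1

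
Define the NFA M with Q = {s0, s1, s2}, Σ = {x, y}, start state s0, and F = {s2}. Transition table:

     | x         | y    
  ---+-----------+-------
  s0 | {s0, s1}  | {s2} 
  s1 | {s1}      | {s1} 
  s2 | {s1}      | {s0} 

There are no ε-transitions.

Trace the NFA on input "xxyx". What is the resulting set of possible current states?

Start in {s0}.
Read 'x': s0→{s0, s1}; now {s0, s1}.
Read 'x': s0→{s0, s1}, s1→{s1}; now {s0, s1}.
Read 'y': s0→{s2}, s1→{s1}; now {s1, s2}.
Read 'x': s1→{s1}, s2→{s1}; now {s1}.

{s1}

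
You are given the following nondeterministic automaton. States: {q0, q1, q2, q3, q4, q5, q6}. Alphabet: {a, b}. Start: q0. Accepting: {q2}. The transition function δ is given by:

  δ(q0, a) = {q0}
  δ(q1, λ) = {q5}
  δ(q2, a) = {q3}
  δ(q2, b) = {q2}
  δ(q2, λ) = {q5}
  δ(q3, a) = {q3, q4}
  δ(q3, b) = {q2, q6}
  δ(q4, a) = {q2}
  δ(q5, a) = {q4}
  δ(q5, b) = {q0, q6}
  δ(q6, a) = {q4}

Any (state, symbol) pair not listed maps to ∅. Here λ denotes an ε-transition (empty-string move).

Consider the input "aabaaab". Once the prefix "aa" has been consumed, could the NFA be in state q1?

No

Start in {q0}.
Read 'a': q0→{q0}; now {q0}.
Read 'a': q0→{q0}; now {q0}.
State q1 is not in {q0}.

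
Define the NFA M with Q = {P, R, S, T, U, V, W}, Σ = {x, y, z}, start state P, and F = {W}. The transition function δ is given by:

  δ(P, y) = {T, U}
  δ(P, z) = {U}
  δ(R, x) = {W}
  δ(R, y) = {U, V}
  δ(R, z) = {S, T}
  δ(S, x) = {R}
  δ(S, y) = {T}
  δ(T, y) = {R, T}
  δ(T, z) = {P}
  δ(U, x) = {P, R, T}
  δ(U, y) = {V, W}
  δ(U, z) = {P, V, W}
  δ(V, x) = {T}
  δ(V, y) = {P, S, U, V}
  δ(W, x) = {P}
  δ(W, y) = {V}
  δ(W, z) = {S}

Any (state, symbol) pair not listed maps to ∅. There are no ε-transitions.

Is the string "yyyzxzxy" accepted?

Start in {P}.
Read 'y': P→{T, U}; now {T, U}.
Read 'y': T→{R, T}, U→{V, W}; now {R, T, V, W}.
Read 'y': R→{U, V}, T→{R, T}, V→{P, S, U, V}, W→{V}; now {P, R, S, T, U, V}.
Read 'z': P→{U}, R→{S, T}, S→∅, T→{P}, U→{P, V, W}, V→∅; now {P, S, T, U, V, W}.
Read 'x': P→∅, S→{R}, T→∅, U→{P, R, T}, V→{T}, W→{P}; now {P, R, T}.
Read 'z': P→{U}, R→{S, T}, T→{P}; now {P, S, T, U}.
Read 'x': P→∅, S→{R}, T→∅, U→{P, R, T}; now {P, R, T}.
Read 'y': P→{T, U}, R→{U, V}, T→{R, T}; now {R, T, U, V}.
The final set {R, T, U, V} contains no accepting state.

No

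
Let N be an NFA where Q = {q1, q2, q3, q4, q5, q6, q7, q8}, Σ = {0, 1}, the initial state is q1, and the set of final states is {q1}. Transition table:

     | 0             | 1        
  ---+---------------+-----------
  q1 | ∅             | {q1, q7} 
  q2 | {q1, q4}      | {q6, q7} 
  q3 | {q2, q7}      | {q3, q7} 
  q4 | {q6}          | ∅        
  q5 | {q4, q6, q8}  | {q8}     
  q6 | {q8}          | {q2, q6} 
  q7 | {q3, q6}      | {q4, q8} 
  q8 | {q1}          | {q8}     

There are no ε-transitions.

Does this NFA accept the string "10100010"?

Start in {q1}.
Read '1': q1→{q1, q7}; now {q1, q7}.
Read '0': q1→∅, q7→{q3, q6}; now {q3, q6}.
Read '1': q3→{q3, q7}, q6→{q2, q6}; now {q2, q3, q6, q7}.
Read '0': q2→{q1, q4}, q3→{q2, q7}, q6→{q8}, q7→{q3, q6}; now {q1, q2, q3, q4, q6, q7, q8}.
Read '0': q1→∅, q2→{q1, q4}, q3→{q2, q7}, q4→{q6}, q6→{q8}, q7→{q3, q6}, q8→{q1}; now {q1, q2, q3, q4, q6, q7, q8}.
Read '0': q1→∅, q2→{q1, q4}, q3→{q2, q7}, q4→{q6}, q6→{q8}, q7→{q3, q6}, q8→{q1}; now {q1, q2, q3, q4, q6, q7, q8}.
Read '1': q1→{q1, q7}, q2→{q6, q7}, q3→{q3, q7}, q4→∅, q6→{q2, q6}, q7→{q4, q8}, q8→{q8}; now {q1, q2, q3, q4, q6, q7, q8}.
Read '0': q1→∅, q2→{q1, q4}, q3→{q2, q7}, q4→{q6}, q6→{q8}, q7→{q3, q6}, q8→{q1}; now {q1, q2, q3, q4, q6, q7, q8}.
The final set {q1, q2, q3, q4, q6, q7, q8} contains the accepting state q1.

Yes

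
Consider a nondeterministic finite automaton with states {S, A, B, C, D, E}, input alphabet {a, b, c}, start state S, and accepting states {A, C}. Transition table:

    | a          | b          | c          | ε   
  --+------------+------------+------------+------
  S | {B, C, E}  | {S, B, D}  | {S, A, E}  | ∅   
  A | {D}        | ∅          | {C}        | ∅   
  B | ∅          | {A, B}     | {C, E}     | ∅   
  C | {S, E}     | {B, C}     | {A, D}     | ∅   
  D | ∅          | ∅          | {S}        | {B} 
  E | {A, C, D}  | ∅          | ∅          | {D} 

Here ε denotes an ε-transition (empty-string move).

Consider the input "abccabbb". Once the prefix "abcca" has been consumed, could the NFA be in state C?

Start in {S}.
Read 'a': {S} → {B, C, D, E}.
Read 'b': {B, C, D, E} → {A, B, C}.
Read 'c': {A, B, C} → {A, B, C, D, E}.
Read 'c': {A, B, C, D, E} → {S, A, B, C, D, E}.
Read 'a': {S, A, B, C, D, E} → {S, A, B, C, D, E}.
State C is in {S, A, B, C, D, E}.

Yes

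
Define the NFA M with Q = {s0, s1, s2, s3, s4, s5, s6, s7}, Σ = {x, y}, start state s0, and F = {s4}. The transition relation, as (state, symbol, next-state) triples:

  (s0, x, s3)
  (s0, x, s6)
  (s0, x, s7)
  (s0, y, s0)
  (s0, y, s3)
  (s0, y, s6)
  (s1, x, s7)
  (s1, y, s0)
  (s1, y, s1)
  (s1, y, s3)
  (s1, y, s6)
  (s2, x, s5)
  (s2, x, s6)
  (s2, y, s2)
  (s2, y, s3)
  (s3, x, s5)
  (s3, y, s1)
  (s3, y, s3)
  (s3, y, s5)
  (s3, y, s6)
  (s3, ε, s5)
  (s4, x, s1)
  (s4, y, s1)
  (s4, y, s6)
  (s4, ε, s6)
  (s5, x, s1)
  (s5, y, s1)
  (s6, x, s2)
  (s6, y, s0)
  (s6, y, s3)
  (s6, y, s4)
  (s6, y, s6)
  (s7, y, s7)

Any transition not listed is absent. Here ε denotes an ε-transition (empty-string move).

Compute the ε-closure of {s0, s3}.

{s0, s3, s5}

Begin with {s0, s3}.
ε-move s3 → s5; add s5.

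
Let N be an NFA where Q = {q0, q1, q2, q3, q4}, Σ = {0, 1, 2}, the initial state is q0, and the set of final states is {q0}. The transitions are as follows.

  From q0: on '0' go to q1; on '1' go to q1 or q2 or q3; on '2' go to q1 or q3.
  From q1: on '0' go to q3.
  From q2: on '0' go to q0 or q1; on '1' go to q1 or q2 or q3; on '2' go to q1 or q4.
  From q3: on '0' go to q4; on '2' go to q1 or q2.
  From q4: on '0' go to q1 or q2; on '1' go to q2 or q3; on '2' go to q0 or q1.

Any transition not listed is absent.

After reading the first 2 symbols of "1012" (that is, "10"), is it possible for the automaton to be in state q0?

Yes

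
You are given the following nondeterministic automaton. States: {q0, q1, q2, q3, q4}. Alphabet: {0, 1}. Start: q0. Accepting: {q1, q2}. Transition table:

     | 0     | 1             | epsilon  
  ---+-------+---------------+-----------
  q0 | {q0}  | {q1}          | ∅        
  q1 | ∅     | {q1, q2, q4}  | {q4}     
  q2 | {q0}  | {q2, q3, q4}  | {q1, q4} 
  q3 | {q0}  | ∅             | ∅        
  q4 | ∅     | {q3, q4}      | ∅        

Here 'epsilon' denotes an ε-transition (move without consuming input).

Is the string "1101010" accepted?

No

Start in {q0}.
Read '1': q0→{q1}; union {q1}; ε-closure = {q1, q4}.
Read '1': q1→{q1, q2, q4}, q4→{q3, q4}; now {q1, q2, q3, q4}.
Read '0': q1→∅, q2→{q0}, q3→{q0}, q4→∅; now {q0}.
Read '1': q0→{q1}; union {q1}; ε-closure = {q1, q4}.
Read '0': q1→∅, q4→∅; now ∅.
The set is empty and remains empty for the remaining 2 symbols.
The final set ∅ contains no accepting state.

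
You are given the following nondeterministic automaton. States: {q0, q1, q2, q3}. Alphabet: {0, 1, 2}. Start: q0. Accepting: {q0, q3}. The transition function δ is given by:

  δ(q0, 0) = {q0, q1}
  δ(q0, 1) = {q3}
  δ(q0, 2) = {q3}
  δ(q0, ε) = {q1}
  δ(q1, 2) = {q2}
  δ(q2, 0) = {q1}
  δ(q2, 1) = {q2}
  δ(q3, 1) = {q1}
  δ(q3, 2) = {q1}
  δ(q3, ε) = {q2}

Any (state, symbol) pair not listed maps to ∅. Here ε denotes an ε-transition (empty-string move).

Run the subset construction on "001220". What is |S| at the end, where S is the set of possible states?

1

Start: ε-closure({q0}) = {q0, q1}.
Read '0': q0→{q0, q1}, q1→∅; now {q0, q1}.
Read '0': q0→{q0, q1}, q1→∅; now {q0, q1}.
Read '1': q0→{q3}, q1→∅; union {q3}; ε-closure = {q2, q3}.
Read '2': q2→∅, q3→{q1}; now {q1}.
Read '2': q1→{q2}; now {q2}.
Read '0': q2→{q1}; now {q1}.
That set has 1 state.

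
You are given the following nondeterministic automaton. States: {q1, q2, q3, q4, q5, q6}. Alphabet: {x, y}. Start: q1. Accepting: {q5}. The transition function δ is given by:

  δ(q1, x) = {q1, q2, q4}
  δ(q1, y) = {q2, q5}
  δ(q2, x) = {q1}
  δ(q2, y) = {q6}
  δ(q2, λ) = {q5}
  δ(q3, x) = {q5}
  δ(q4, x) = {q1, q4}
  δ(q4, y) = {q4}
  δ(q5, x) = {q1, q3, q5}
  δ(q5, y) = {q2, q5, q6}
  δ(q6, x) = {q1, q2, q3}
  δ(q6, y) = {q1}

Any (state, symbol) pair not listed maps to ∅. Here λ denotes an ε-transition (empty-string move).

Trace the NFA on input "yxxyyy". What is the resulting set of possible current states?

{q1, q2, q4, q5, q6}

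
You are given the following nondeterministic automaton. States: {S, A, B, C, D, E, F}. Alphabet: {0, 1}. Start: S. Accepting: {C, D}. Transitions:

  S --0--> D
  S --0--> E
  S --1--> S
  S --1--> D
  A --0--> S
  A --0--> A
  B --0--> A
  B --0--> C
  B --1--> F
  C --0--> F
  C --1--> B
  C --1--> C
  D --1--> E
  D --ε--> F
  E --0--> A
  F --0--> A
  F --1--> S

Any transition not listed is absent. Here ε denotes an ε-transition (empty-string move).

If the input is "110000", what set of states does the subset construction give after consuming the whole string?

Start in {S}.
Read '1': S→{S, D}; union {S, D}; ε-closure = {S, D, F}.
Read '1': S→{S, D}, D→{E}, F→{S}; union {S, D, E}; ε-closure = {S, D, E, F}.
Read '0': S→{D, E}, D→∅, E→{A}, F→{A}; union {A, D, E}; ε-closure = {A, D, E, F}.
Read '0': A→{S, A}, D→∅, E→{A}, F→{A}; now {S, A}.
Read '0': S→{D, E}, A→{S, A}; union {S, A, D, E}; ε-closure = {S, A, D, E, F}.
Read '0': S→{D, E}, A→{S, A}, D→∅, E→{A}, F→{A}; union {S, A, D, E}; ε-closure = {S, A, D, E, F}.

{S, A, D, E, F}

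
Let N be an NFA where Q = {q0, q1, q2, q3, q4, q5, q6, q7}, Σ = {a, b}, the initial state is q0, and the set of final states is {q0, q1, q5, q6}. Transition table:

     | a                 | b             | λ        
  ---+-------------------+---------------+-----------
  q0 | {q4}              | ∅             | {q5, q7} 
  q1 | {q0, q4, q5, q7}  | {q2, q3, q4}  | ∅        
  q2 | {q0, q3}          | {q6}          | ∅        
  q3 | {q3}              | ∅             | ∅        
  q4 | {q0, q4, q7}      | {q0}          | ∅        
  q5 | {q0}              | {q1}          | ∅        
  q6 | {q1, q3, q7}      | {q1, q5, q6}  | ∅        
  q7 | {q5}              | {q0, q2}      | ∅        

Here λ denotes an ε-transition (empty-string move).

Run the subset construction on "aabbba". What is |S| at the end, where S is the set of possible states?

6

Start: ε-closure({q0}) = {q0, q5, q7}.
Read 'a': q0→{q4}, q5→{q0}, q7→{q5}; union {q0, q4, q5}; ε-closure = {q0, q4, q5, q7}.
Read 'a': q0→{q4}, q4→{q0, q4, q7}, q5→{q0}, q7→{q5}; now {q0, q4, q5, q7}.
Read 'b': q0→∅, q4→{q0}, q5→{q1}, q7→{q0, q2}; union {q0, q1, q2}; ε-closure = {q0, q1, q2, q5, q7}.
Read 'b': q0→∅, q1→{q2, q3, q4}, q2→{q6}, q5→{q1}, q7→{q0, q2}; union {q0, q1, q2, q3, q4, q6}; ε-closure = {q0, q1, q2, q3, q4, q5, q6, q7}.
Read 'b': q0→∅, q1→{q2, q3, q4}, q2→{q6}, q3→∅, q4→{q0}, q5→{q1}, q6→{q1, q5, q6}, q7→{q0, q2}; union {q0, q1, q2, q3, q4, q5, q6}; ε-closure = {q0, q1, q2, q3, q4, q5, q6, q7}.
Read 'a': q0→{q4}, q1→{q0, q4, q5, q7}, q2→{q0, q3}, q3→{q3}, q4→{q0, q4, q7}, q5→{q0}, q6→{q1, q3, q7}, q7→{q5}; now {q0, q1, q3, q4, q5, q7}.
That set has 6 states.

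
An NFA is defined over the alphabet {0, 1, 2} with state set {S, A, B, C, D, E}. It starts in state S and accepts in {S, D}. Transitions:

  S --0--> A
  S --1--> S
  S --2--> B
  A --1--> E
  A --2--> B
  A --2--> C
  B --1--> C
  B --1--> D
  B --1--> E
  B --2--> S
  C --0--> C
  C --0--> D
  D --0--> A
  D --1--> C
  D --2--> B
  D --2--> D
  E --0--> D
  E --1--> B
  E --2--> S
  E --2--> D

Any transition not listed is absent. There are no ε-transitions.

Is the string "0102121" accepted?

Start in {S}.
Read '0': {S} → {A}.
Read '1': {A} → {E}.
Read '0': {E} → {D}.
Read '2': {D} → {B, D}.
Read '1': {B, D} → {C, D, E}.
Read '2': {C, D, E} → {S, B, D}.
Read '1': {S, B, D} → {S, C, D, E}.
The final set {S, C, D, E} contains the accepting states S, D.

Yes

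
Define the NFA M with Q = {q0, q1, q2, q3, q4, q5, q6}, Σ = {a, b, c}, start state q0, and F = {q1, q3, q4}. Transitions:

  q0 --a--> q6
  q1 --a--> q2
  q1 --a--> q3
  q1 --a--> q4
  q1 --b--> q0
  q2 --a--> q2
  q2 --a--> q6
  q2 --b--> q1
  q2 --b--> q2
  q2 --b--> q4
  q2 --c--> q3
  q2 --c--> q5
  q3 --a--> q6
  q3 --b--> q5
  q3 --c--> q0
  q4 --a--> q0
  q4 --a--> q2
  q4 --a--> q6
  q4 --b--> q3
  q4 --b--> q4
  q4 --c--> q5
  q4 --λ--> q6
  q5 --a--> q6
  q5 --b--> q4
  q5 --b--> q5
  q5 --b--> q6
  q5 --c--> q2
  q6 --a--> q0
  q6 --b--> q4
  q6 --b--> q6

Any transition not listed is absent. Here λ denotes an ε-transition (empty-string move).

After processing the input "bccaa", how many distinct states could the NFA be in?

Start in {q0}.
Read 'b': {q0} → ∅.
The set is empty and remains empty for the remaining 4 symbols.
That set has 0 states.

0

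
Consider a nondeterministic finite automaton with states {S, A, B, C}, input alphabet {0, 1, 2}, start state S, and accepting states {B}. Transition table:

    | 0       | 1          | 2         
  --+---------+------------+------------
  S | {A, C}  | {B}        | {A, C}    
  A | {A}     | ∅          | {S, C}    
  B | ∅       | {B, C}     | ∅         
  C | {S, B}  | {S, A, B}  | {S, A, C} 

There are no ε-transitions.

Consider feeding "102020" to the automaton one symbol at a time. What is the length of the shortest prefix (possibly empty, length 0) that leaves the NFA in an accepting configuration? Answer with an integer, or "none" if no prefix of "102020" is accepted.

1

Start in {S}.
Read '1': S→{B}; now {B}.
None of the earlier sets intersect F, but {B} does.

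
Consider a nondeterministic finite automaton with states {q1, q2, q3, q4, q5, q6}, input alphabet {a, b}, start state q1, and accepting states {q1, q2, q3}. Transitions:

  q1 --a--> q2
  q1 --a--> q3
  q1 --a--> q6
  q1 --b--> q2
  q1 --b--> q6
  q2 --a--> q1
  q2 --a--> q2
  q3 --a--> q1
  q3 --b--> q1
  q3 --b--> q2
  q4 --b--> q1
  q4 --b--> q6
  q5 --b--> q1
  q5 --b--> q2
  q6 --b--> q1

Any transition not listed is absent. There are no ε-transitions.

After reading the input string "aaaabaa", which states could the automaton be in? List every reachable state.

{q1, q2, q3, q6}

Start in {q1}.
Read 'a': q1→{q2, q3, q6}; now {q2, q3, q6}.
Read 'a': q2→{q1, q2}, q3→{q1}, q6→∅; now {q1, q2}.
Read 'a': q1→{q2, q3, q6}, q2→{q1, q2}; now {q1, q2, q3, q6}.
Read 'a': q1→{q2, q3, q6}, q2→{q1, q2}, q3→{q1}, q6→∅; now {q1, q2, q3, q6}.
Read 'b': q1→{q2, q6}, q2→∅, q3→{q1, q2}, q6→{q1}; now {q1, q2, q6}.
Read 'a': q1→{q2, q3, q6}, q2→{q1, q2}, q6→∅; now {q1, q2, q3, q6}.
Read 'a': q1→{q2, q3, q6}, q2→{q1, q2}, q3→{q1}, q6→∅; now {q1, q2, q3, q6}.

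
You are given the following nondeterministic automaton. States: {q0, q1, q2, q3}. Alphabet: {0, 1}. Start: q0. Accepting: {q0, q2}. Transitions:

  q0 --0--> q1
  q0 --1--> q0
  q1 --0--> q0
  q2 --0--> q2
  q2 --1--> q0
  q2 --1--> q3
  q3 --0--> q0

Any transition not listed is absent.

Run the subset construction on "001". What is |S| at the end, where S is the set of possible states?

1

Start in {q0}.
Read '0': q0→{q1}; now {q1}.
Read '0': q1→{q0}; now {q0}.
Read '1': q0→{q0}; now {q0}.
That set has 1 state.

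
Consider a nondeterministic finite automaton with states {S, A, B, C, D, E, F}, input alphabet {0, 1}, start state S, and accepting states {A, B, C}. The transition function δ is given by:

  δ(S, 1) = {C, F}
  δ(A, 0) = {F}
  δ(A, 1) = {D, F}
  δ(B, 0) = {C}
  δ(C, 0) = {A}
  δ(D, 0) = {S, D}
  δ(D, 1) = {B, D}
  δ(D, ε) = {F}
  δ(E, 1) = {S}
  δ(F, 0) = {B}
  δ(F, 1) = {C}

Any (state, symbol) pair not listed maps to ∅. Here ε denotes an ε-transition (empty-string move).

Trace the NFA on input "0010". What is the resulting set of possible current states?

Start in {S}.
Read '0': {S} → ∅.
The set is empty and remains empty for the remaining 3 symbols.

∅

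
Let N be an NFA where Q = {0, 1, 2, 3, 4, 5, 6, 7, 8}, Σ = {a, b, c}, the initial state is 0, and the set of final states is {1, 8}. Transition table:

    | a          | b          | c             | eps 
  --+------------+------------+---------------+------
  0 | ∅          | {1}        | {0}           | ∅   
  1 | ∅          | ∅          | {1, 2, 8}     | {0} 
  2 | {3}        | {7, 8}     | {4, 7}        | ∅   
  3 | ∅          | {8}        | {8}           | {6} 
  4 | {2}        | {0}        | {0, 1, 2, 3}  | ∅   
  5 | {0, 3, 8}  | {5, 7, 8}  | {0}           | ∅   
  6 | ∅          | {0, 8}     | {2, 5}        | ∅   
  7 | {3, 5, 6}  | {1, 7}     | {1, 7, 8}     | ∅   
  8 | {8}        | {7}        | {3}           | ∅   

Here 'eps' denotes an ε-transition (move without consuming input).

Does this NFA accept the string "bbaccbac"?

No

Start in {0}.
Read 'b': 0→{1}; union {1}; ε-closure = {0, 1}.
Read 'b': 0→{1}, 1→∅; union {1}; ε-closure = {0, 1}.
Read 'a': 0→∅, 1→∅; now ∅.
The set is empty and remains empty for the remaining 5 symbols.
The final set ∅ contains no accepting state.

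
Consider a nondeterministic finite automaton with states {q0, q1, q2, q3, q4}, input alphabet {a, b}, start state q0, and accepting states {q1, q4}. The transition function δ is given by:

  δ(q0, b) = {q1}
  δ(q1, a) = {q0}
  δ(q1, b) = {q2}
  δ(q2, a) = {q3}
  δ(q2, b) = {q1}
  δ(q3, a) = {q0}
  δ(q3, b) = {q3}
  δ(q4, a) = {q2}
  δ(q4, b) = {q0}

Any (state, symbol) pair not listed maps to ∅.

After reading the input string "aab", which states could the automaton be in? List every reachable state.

∅

Start in {q0}.
Read 'a': q0→∅; now ∅.
The set is empty and remains empty for the remaining 2 symbols.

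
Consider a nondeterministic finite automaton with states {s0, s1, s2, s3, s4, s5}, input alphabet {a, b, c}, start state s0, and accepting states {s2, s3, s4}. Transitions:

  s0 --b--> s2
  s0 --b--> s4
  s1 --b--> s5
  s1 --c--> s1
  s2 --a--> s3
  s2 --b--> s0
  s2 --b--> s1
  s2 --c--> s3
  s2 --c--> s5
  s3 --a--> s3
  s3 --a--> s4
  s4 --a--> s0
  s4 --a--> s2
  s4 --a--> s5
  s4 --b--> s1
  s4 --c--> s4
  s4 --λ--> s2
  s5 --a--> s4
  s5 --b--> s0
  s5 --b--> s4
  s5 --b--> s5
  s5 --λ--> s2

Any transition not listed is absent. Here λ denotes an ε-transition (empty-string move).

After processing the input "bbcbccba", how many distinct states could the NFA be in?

5

Start in {s0}.
Read 'b': s0→{s2, s4}; now {s2, s4}.
Read 'b': s2→{s0, s1}, s4→{s1}; now {s0, s1}.
Read 'c': s0→∅, s1→{s1}; now {s1}.
Read 'b': s1→{s5}; union {s5}; ε-closure = {s2, s5}.
Read 'c': s2→{s3, s5}, s5→∅; union {s3, s5}; ε-closure = {s2, s3, s5}.
Read 'c': s2→{s3, s5}, s3→∅, s5→∅; union {s3, s5}; ε-closure = {s2, s3, s5}.
Read 'b': s2→{s0, s1}, s3→∅, s5→{s0, s4, s5}; union {s0, s1, s4, s5}; ε-closure = {s0, s1, s2, s4, s5}.
Read 'a': s0→∅, s1→∅, s2→{s3}, s4→{s0, s2, s5}, s5→{s4}; now {s0, s2, s3, s4, s5}.
That set has 5 states.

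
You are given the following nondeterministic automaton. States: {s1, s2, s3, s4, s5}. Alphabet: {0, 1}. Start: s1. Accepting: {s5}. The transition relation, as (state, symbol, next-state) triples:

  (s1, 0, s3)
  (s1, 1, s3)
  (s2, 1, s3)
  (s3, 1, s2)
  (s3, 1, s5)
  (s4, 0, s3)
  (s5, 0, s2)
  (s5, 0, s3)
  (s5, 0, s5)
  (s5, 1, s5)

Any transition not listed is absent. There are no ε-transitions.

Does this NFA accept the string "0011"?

No

Start in {s1}.
Read '0': s1→{s3}; now {s3}.
Read '0': s3→∅; now ∅.
The set is empty and remains empty for the remaining 2 symbols.
The final set ∅ contains no accepting state.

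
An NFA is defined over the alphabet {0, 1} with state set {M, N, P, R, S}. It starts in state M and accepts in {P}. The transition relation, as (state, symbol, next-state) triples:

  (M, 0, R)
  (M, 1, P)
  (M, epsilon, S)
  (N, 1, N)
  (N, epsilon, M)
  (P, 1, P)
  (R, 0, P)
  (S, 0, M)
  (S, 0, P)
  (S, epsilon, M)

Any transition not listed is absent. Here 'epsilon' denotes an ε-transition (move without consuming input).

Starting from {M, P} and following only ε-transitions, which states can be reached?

Begin with {M, P}.
ε-move M → S; add S.

{M, P, S}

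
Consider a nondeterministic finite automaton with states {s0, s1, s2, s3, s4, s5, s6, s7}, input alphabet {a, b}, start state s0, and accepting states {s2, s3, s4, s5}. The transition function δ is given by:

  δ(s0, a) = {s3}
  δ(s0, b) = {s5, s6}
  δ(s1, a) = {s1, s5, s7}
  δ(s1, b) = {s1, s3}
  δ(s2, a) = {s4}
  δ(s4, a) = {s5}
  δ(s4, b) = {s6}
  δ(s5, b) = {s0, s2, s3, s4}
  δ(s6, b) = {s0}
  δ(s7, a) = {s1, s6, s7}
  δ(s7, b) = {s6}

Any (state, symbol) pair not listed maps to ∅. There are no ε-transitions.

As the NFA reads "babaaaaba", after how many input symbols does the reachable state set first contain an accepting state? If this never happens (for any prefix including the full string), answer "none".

1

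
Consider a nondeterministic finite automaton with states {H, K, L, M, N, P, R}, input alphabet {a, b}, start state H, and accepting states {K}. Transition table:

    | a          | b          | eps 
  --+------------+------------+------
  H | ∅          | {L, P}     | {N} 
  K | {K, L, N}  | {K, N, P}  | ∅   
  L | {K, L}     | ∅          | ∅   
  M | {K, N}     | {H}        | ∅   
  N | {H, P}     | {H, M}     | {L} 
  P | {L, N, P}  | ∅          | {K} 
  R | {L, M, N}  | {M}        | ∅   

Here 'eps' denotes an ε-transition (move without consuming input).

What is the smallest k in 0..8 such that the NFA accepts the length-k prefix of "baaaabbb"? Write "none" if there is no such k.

Start: ε-closure({H}) = {H, L, N}.
Read 'b': {H, L, N} → {H, K, L, M, N, P}.
None of the earlier sets intersect F, but {H, K, L, M, N, P} does.

1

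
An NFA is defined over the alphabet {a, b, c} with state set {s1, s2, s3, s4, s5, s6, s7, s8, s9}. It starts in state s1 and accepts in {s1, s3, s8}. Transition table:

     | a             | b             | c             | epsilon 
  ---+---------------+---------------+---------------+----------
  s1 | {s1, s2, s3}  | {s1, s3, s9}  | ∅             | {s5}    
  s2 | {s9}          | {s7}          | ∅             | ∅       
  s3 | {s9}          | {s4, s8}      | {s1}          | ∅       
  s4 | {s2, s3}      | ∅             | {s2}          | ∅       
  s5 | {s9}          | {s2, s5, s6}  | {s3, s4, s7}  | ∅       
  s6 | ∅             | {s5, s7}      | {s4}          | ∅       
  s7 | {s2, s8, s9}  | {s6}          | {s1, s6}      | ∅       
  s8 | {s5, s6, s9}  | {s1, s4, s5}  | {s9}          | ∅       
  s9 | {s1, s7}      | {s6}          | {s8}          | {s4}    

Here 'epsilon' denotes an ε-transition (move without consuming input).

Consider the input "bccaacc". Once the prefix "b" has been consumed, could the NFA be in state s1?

Yes

Start: ε-closure({s1}) = {s1, s5}.
Read 'b': s1→{s1, s3, s9}, s5→{s2, s5, s6}; union {s1, s2, s3, s5, s6, s9}; ε-closure = {s1, s2, s3, s4, s5, s6, s9}.
State s1 is in {s1, s2, s3, s4, s5, s6, s9}.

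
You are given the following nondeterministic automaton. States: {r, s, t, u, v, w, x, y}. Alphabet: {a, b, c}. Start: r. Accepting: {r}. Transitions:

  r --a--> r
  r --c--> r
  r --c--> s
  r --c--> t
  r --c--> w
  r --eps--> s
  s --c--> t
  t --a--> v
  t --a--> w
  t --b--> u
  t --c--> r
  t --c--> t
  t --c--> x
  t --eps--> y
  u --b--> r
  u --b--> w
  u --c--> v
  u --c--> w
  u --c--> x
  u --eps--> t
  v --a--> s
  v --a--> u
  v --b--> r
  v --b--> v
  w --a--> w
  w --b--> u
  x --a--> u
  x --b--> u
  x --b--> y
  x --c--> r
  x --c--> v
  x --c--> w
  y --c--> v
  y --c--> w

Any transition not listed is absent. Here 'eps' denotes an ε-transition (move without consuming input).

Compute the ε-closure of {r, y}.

{r, s, y}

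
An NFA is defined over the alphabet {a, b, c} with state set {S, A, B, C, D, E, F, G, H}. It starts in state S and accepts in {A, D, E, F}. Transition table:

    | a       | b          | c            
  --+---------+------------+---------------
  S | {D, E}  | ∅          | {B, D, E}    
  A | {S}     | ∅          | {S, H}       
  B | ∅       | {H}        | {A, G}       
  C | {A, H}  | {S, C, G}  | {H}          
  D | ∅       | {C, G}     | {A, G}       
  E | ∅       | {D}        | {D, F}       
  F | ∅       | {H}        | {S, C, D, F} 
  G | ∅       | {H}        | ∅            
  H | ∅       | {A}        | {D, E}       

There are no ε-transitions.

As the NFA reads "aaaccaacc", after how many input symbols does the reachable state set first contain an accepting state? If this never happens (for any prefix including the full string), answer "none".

1

Start in {S}.
Read 'a': {S} → {D, E}.
None of the earlier sets intersect F, but {D, E} does.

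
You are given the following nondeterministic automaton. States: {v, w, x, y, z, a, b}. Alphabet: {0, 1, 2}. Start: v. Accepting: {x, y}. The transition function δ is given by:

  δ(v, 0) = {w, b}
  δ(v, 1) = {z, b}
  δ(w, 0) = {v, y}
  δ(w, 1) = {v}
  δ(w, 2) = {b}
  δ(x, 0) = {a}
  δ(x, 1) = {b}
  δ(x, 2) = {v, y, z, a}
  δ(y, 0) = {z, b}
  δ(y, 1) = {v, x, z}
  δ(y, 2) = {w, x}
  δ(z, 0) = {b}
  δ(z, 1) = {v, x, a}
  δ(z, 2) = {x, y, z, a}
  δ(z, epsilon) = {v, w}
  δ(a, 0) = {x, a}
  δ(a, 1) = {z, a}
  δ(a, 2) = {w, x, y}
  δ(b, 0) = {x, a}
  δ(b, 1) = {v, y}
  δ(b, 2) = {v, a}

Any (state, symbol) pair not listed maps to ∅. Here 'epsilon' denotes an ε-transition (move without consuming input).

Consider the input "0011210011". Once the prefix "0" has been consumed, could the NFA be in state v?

Start in {v}.
Read '0': v→{w, b}; now {w, b}.
State v is not in {w, b}.

No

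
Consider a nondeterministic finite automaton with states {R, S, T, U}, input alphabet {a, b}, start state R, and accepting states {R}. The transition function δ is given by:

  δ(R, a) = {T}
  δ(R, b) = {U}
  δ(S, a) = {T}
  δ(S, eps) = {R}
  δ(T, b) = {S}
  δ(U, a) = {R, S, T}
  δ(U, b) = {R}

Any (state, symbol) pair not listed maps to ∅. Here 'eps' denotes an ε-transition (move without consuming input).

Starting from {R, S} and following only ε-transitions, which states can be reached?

Begin with {R, S}.
No ε-moves leave this set, so the closure equals the set itself.

{R, S}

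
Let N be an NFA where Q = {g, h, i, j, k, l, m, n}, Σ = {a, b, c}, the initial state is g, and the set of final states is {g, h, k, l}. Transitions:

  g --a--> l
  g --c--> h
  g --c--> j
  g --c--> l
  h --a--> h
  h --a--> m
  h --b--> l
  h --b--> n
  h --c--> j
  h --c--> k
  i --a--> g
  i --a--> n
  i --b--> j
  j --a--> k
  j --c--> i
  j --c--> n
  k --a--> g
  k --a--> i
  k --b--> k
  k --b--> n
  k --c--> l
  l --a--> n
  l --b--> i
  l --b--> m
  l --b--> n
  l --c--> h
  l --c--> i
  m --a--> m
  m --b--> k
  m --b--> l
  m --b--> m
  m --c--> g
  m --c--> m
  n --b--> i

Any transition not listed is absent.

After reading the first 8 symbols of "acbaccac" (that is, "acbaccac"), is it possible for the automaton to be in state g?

Yes

Start in {g}.
Read 'a': {g} → {l}.
Read 'c': {l} → {h, i}.
Read 'b': {h, i} → {j, l, n}.
Read 'a': {j, l, n} → {k, n}.
Read 'c': {k, n} → {l}.
Read 'c': {l} → {h, i}.
Read 'a': {h, i} → {g, h, m, n}.
Read 'c': {g, h, m, n} → {g, h, j, k, l, m}.
State g is in {g, h, j, k, l, m}.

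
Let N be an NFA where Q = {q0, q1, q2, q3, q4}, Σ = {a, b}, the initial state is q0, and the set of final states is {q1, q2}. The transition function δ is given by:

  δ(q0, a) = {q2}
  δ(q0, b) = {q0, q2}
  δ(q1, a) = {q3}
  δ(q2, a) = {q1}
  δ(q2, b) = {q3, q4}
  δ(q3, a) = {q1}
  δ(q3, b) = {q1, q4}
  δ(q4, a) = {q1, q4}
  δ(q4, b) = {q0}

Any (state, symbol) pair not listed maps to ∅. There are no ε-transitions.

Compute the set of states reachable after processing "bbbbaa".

{q1, q3, q4}

Start in {q0}.
Read 'b': q0→{q0, q2}; now {q0, q2}.
Read 'b': q0→{q0, q2}, q2→{q3, q4}; now {q0, q2, q3, q4}.
Read 'b': q0→{q0, q2}, q2→{q3, q4}, q3→{q1, q4}, q4→{q0}; now {q0, q1, q2, q3, q4}.
Read 'b': q0→{q0, q2}, q1→∅, q2→{q3, q4}, q3→{q1, q4}, q4→{q0}; now {q0, q1, q2, q3, q4}.
Read 'a': q0→{q2}, q1→{q3}, q2→{q1}, q3→{q1}, q4→{q1, q4}; now {q1, q2, q3, q4}.
Read 'a': q1→{q3}, q2→{q1}, q3→{q1}, q4→{q1, q4}; now {q1, q3, q4}.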